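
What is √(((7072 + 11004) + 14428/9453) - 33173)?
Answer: I*√1348919590389/9453 ≈ 122.86*I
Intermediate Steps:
√(((7072 + 11004) + 14428/9453) - 33173) = √((18076 + 14428*(1/9453)) - 33173) = √((18076 + 14428/9453) - 33173) = √(170886856/9453 - 33173) = √(-142697513/9453) = I*√1348919590389/9453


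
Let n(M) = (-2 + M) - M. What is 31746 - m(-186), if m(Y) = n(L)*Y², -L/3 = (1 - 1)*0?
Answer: 100938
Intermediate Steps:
L = 0 (L = -3*(1 - 1)*0 = -0*0 = -3*0 = 0)
n(M) = -2
m(Y) = -2*Y²
31746 - m(-186) = 31746 - (-2)*(-186)² = 31746 - (-2)*34596 = 31746 - 1*(-69192) = 31746 + 69192 = 100938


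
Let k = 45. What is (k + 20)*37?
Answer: 2405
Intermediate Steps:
(k + 20)*37 = (45 + 20)*37 = 65*37 = 2405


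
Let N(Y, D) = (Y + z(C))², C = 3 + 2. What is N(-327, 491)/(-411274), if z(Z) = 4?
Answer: -5491/21646 ≈ -0.25367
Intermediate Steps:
C = 5
N(Y, D) = (4 + Y)² (N(Y, D) = (Y + 4)² = (4 + Y)²)
N(-327, 491)/(-411274) = (4 - 327)²/(-411274) = (-323)²*(-1/411274) = 104329*(-1/411274) = -5491/21646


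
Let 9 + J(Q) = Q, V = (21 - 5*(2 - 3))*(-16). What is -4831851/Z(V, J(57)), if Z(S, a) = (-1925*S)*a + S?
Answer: -4831851/38437984 ≈ -0.12571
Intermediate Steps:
V = -416 (V = (21 - 5*(-1))*(-16) = (21 + 5)*(-16) = 26*(-16) = -416)
J(Q) = -9 + Q
Z(S, a) = S - 1925*S*a (Z(S, a) = -1925*S*a + S = S - 1925*S*a)
-4831851/Z(V, J(57)) = -4831851*(-1/(416*(1 - 1925*(-9 + 57)))) = -4831851*(-1/(416*(1 - 1925*48))) = -4831851*(-1/(416*(1 - 92400))) = -4831851/((-416*(-92399))) = -4831851/38437984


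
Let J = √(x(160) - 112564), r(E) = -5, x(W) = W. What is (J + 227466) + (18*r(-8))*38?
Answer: 224046 + 2*I*√28101 ≈ 2.2405e+5 + 335.27*I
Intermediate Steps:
J = 2*I*√28101 (J = √(160 - 112564) = √(-112404) = 2*I*√28101 ≈ 335.27*I)
(J + 227466) + (18*r(-8))*38 = (2*I*√28101 + 227466) + (18*(-5))*38 = (227466 + 2*I*√28101) - 90*38 = (227466 + 2*I*√28101) - 3420 = 224046 + 2*I*√28101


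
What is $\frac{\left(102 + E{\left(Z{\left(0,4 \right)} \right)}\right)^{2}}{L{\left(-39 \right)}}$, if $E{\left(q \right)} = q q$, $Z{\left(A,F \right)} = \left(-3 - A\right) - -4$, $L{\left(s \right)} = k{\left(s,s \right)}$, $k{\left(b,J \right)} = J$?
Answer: $- \frac{10609}{39} \approx -272.03$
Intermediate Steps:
$L{\left(s \right)} = s$
$Z{\left(A,F \right)} = 1 - A$ ($Z{\left(A,F \right)} = \left(-3 - A\right) + 4 = 1 - A$)
$E{\left(q \right)} = q^{2}$
$\frac{\left(102 + E{\left(Z{\left(0,4 \right)} \right)}\right)^{2}}{L{\left(-39 \right)}} = \frac{\left(102 + \left(1 - 0\right)^{2}\right)^{2}}{-39} = \left(102 + \left(1 + 0\right)^{2}\right)^{2} \left(- \frac{1}{39}\right) = \left(102 + 1^{2}\right)^{2} \left(- \frac{1}{39}\right) = \left(102 + 1\right)^{2} \left(- \frac{1}{39}\right) = 103^{2} \left(- \frac{1}{39}\right) = 10609 \left(- \frac{1}{39}\right) = - \frac{10609}{39}$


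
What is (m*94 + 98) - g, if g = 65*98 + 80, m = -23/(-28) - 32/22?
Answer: -987373/154 ≈ -6411.5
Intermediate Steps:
m = -195/308 (m = -23*(-1/28) - 32*1/22 = 23/28 - 16/11 = -195/308 ≈ -0.63312)
g = 6450 (g = 6370 + 80 = 6450)
(m*94 + 98) - g = (-195/308*94 + 98) - 1*6450 = (-9165/154 + 98) - 6450 = 5927/154 - 6450 = -987373/154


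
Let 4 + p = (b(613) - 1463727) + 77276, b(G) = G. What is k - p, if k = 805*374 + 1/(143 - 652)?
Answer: 858638207/509 ≈ 1.6869e+6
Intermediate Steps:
p = -1385842 (p = -4 + ((613 - 1463727) + 77276) = -4 + (-1463114 + 77276) = -4 - 1385838 = -1385842)
k = 153244629/509 (k = 301070 + 1/(-509) = 301070 - 1/509 = 153244629/509 ≈ 3.0107e+5)
k - p = 153244629/509 - 1*(-1385842) = 153244629/509 + 1385842 = 858638207/509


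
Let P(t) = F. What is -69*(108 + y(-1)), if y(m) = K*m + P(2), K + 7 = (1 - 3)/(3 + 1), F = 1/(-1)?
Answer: -15801/2 ≈ -7900.5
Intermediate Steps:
F = -1
P(t) = -1
K = -15/2 (K = -7 + (1 - 3)/(3 + 1) = -7 - 2/4 = -7 - 2*¼ = -7 - ½ = -15/2 ≈ -7.5000)
y(m) = -1 - 15*m/2 (y(m) = -15*m/2 - 1 = -1 - 15*m/2)
-69*(108 + y(-1)) = -69*(108 + (-1 - 15/2*(-1))) = -69*(108 + (-1 + 15/2)) = -69*(108 + 13/2) = -69*229/2 = -15801/2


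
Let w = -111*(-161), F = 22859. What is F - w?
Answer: 4988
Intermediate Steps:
w = 17871
F - w = 22859 - 1*17871 = 22859 - 17871 = 4988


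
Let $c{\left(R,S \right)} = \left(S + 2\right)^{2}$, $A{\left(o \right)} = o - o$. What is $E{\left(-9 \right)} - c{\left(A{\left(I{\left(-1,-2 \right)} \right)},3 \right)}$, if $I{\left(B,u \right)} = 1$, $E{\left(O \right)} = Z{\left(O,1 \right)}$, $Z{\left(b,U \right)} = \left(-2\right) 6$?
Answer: $-37$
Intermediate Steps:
$Z{\left(b,U \right)} = -12$
$E{\left(O \right)} = -12$
$A{\left(o \right)} = 0$
$c{\left(R,S \right)} = \left(2 + S\right)^{2}$
$E{\left(-9 \right)} - c{\left(A{\left(I{\left(-1,-2 \right)} \right)},3 \right)} = -12 - \left(2 + 3\right)^{2} = -12 - 5^{2} = -12 - 25 = -37$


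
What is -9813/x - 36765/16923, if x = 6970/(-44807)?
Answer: 2480212026981/39317770 ≈ 63081.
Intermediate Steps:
x = -6970/44807 (x = 6970*(-1/44807) = -6970/44807 ≈ -0.15556)
-9813/x - 36765/16923 = -9813/(-6970/44807) - 36765/16923 = -9813*(-44807/6970) - 36765*1/16923 = 439691091/6970 - 12255/5641 = 2480212026981/39317770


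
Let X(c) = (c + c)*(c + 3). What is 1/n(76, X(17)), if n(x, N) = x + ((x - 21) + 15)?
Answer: 1/146 ≈ 0.0068493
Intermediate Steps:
X(c) = 2*c*(3 + c) (X(c) = (2*c)*(3 + c) = 2*c*(3 + c))
n(x, N) = -6 + 2*x (n(x, N) = x + ((-21 + x) + 15) = x + (-6 + x) = -6 + 2*x)
1/n(76, X(17)) = 1/(-6 + 2*76) = 1/(-6 + 152) = 1/146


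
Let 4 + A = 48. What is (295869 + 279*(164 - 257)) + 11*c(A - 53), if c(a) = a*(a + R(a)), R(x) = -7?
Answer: 271506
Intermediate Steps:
A = 44 (A = -4 + 48 = 44)
c(a) = a*(-7 + a) (c(a) = a*(a - 7) = a*(-7 + a))
(295869 + 279*(164 - 257)) + 11*c(A - 53) = (295869 + 279*(164 - 257)) + 11*((44 - 53)*(-7 + (44 - 53))) = (295869 + 279*(-93)) + 11*(-9*(-7 - 9)) = (295869 - 25947) + 11*(-9*(-16)) = 269922 + 11*144 = 269922 + 1584 = 271506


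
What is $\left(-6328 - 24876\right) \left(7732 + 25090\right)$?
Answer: $-1024177688$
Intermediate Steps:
$\left(-6328 - 24876\right) \left(7732 + 25090\right) = \left(-31204\right) 32822 = -1024177688$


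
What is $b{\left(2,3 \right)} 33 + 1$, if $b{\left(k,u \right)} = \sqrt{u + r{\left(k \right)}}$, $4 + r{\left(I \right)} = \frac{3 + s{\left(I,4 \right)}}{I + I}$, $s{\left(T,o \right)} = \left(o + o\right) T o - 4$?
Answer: $1 + \frac{33 \sqrt{59}}{2} \approx 127.74$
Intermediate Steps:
$s{\left(T,o \right)} = -4 + 2 T o^{2}$ ($s{\left(T,o \right)} = 2 o T o - 4 = 2 T o o - 4 = 2 T o^{2} - 4 = -4 + 2 T o^{2}$)
$r{\left(I \right)} = -4 + \frac{-1 + 32 I}{2 I}$ ($r{\left(I \right)} = -4 + \frac{3 + \left(-4 + 2 I 4^{2}\right)}{I + I} = -4 + \frac{3 + \left(-4 + 2 I 16\right)}{2 I} = -4 + \left(3 + \left(-4 + 32 I\right)\right) \frac{1}{2 I} = -4 + \left(-1 + 32 I\right) \frac{1}{2 I} = -4 + \frac{-1 + 32 I}{2 I}$)
$b{\left(k,u \right)} = \sqrt{12 + u - \frac{1}{2 k}}$ ($b{\left(k,u \right)} = \sqrt{u + \left(12 - \frac{1}{2 k}\right)} = \sqrt{12 + u - \frac{1}{2 k}}$)
$b{\left(2,3 \right)} 33 + 1 = \frac{\sqrt{48 - \frac{2}{2} + 4 \cdot 3}}{2} \cdot 33 + 1 = \frac{\sqrt{48 - 1 + 12}}{2} \cdot 33 + 1 = \frac{\sqrt{59}}{2} \cdot 33 + 1 = \frac{33 \sqrt{59}}{2} + 1 = 1 + \frac{33 \sqrt{59}}{2}$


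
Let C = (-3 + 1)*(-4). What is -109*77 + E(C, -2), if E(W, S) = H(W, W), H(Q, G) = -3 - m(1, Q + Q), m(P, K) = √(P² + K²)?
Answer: -8396 - √257 ≈ -8412.0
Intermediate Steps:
m(P, K) = √(K² + P²)
H(Q, G) = -3 - √(1 + 4*Q²) (H(Q, G) = -3 - √((Q + Q)² + 1²) = -3 - √((2*Q)² + 1) = -3 - √(4*Q² + 1) = -3 - √(1 + 4*Q²))
C = 8 (C = -2*(-4) = 8)
E(W, S) = -3 - √(1 + 4*W²)
-109*77 + E(C, -2) = -109*77 + (-3 - √(1 + 4*8²)) = -8393 + (-3 - √(1 + 4*64)) = -8393 + (-3 - √(1 + 256)) = -8393 + (-3 - √257) = -8396 - √257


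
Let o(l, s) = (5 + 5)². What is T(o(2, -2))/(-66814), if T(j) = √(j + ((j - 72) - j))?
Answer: -√7/33407 ≈ -7.9197e-5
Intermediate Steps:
o(l, s) = 100 (o(l, s) = 10² = 100)
T(j) = √(-72 + j) (T(j) = √(j + ((-72 + j) - j)) = √(j - 72) = √(-72 + j))
T(o(2, -2))/(-66814) = √(-72 + 100)/(-66814) = √28*(-1/66814) = (2*√7)*(-1/66814) = -√7/33407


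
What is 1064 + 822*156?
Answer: 129296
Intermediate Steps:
1064 + 822*156 = 1064 + 128232 = 129296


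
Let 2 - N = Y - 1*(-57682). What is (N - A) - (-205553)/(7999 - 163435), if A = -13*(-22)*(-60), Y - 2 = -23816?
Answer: -2596919369/155436 ≈ -16707.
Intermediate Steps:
Y = -23814 (Y = 2 - 23816 = -23814)
N = -33866 (N = 2 - (-23814 - 1*(-57682)) = 2 - (-23814 + 57682) = 2 - 1*33868 = 2 - 33868 = -33866)
A = -17160 (A = 286*(-60) = -17160)
(N - A) - (-205553)/(7999 - 163435) = (-33866 - 1*(-17160)) - (-205553)/(7999 - 163435) = (-33866 + 17160) - (-205553)/(-155436) = -16706 - (-205553)*(-1)/155436 = -16706 - 1*205553/155436 = -16706 - 205553/155436 = -2596919369/155436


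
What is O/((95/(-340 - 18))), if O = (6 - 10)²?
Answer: -5728/95 ≈ -60.295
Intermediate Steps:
O = 16 (O = (-4)² = 16)
O/((95/(-340 - 18))) = 16/((95/(-340 - 18))) = 16/((95/(-358))) = 16/((95*(-1/358))) = 16/(-95/358) = 16*(-358/95) = -5728/95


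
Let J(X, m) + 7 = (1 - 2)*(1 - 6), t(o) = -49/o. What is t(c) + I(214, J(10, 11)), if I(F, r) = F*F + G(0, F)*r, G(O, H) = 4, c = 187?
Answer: 8562307/187 ≈ 45788.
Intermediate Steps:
J(X, m) = -2 (J(X, m) = -7 + (1 - 2)*(1 - 6) = -7 - 1*(-5) = -7 + 5 = -2)
I(F, r) = F**2 + 4*r (I(F, r) = F*F + 4*r = F**2 + 4*r)
t(c) + I(214, J(10, 11)) = -49/187 + (214**2 + 4*(-2)) = -49*1/187 + (45796 - 8) = -49/187 + 45788 = 8562307/187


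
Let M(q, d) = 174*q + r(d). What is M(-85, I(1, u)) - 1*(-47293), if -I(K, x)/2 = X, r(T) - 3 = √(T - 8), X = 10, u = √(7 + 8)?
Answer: 32506 + 2*I*√7 ≈ 32506.0 + 5.2915*I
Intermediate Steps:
u = √15 ≈ 3.8730
r(T) = 3 + √(-8 + T) (r(T) = 3 + √(T - 8) = 3 + √(-8 + T))
I(K, x) = -20 (I(K, x) = -2*10 = -20)
M(q, d) = 3 + √(-8 + d) + 174*q (M(q, d) = 174*q + (3 + √(-8 + d)) = 3 + √(-8 + d) + 174*q)
M(-85, I(1, u)) - 1*(-47293) = (3 + √(-8 - 20) + 174*(-85)) - 1*(-47293) = (3 + √(-28) - 14790) + 47293 = (3 + 2*I*√7 - 14790) + 47293 = (-14787 + 2*I*√7) + 47293 = 32506 + 2*I*√7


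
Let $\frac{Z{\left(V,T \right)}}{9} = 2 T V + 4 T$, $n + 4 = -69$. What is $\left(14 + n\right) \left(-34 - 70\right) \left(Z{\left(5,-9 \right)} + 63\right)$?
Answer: $-6571656$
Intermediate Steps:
$n = -73$ ($n = -4 - 69 = -73$)
$Z{\left(V,T \right)} = 36 T + 18 T V$ ($Z{\left(V,T \right)} = 9 \left(2 T V + 4 T\right) = 9 \left(4 T + 2 T V\right) = 36 T + 18 T V$)
$\left(14 + n\right) \left(-34 - 70\right) \left(Z{\left(5,-9 \right)} + 63\right) = \left(14 - 73\right) \left(-34 - 70\right) \left(18 \left(-9\right) \left(2 + 5\right) + 63\right) = \left(-59\right) \left(-104\right) \left(18 \left(-9\right) 7 + 63\right) = 6136 \left(-1134 + 63\right) = 6136 \left(-1071\right) = -6571656$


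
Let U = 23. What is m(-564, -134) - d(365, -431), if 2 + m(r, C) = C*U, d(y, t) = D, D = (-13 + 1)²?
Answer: -3228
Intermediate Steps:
D = 144 (D = (-12)² = 144)
d(y, t) = 144
m(r, C) = -2 + 23*C (m(r, C) = -2 + C*23 = -2 + 23*C)
m(-564, -134) - d(365, -431) = (-2 + 23*(-134)) - 1*144 = (-2 - 3082) - 144 = -3084 - 144 = -3228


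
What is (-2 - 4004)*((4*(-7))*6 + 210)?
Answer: -168252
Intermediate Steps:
(-2 - 4004)*((4*(-7))*6 + 210) = -4006*(-28*6 + 210) = -4006*(-168 + 210) = -4006*42 = -168252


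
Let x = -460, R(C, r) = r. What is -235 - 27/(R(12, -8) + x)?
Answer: -12217/52 ≈ -234.94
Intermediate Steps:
-235 - 27/(R(12, -8) + x) = -235 - 27/(-8 - 460) = -235 - 27/(-468) = -235 - 1/468*(-27) = -235 + 3/52 = -12217/52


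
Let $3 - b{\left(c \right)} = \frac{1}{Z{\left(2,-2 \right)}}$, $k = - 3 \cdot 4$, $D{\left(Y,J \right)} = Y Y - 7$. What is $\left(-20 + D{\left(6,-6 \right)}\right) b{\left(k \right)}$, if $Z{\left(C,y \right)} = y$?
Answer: $\frac{63}{2} \approx 31.5$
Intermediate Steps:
$D{\left(Y,J \right)} = -7 + Y^{2}$ ($D{\left(Y,J \right)} = Y^{2} - 7 = -7 + Y^{2}$)
$k = -12$ ($k = \left(-1\right) 12 = -12$)
$b{\left(c \right)} = \frac{7}{2}$ ($b{\left(c \right)} = 3 - \frac{1}{-2} = 3 - - \frac{1}{2} = 3 + \frac{1}{2} = \frac{7}{2}$)
$\left(-20 + D{\left(6,-6 \right)}\right) b{\left(k \right)} = \left(-20 - \left(7 - 6^{2}\right)\right) \frac{7}{2} = \left(-20 + \left(-7 + 36\right)\right) \frac{7}{2} = \left(-20 + 29\right) \frac{7}{2} = 9 \cdot \frac{7}{2} = \frac{63}{2}$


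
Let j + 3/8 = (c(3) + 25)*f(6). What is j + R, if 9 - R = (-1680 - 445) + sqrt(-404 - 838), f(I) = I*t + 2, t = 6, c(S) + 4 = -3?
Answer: 22541/8 - 3*I*sqrt(138) ≈ 2817.6 - 35.242*I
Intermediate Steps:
c(S) = -7 (c(S) = -4 - 3 = -7)
f(I) = 2 + 6*I (f(I) = I*6 + 2 = 6*I + 2 = 2 + 6*I)
j = 5469/8 (j = -3/8 + (-7 + 25)*(2 + 6*6) = -3/8 + 18*(2 + 36) = -3/8 + 18*38 = -3/8 + 684 = 5469/8 ≈ 683.63)
R = 2134 - 3*I*sqrt(138) (R = 9 - ((-1680 - 445) + sqrt(-404 - 838)) = 9 - (-2125 + sqrt(-1242)) = 9 - (-2125 + 3*I*sqrt(138)) = 9 + (2125 - 3*I*sqrt(138)) = 2134 - 3*I*sqrt(138) ≈ 2134.0 - 35.242*I)
j + R = 5469/8 + (2134 - 3*I*sqrt(138)) = 22541/8 - 3*I*sqrt(138)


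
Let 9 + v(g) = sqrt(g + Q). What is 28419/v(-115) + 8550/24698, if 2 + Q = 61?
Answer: 6*(-58484626*I + 1425*sqrt(14))/(12349*(2*sqrt(14) + 9*I)) ≈ -1866.6 - 1552.3*I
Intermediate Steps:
Q = 59 (Q = -2 + 61 = 59)
v(g) = -9 + sqrt(59 + g) (v(g) = -9 + sqrt(g + 59) = -9 + sqrt(59 + g))
28419/v(-115) + 8550/24698 = 28419/(-9 + sqrt(59 - 115)) + 8550/24698 = 28419/(-9 + sqrt(-56)) + 8550*(1/24698) = 28419/(-9 + 2*I*sqrt(14)) + 4275/12349 = 4275/12349 + 28419/(-9 + 2*I*sqrt(14))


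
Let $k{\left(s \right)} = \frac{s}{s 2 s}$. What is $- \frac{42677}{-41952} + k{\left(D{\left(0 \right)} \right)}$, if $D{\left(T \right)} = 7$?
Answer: $\frac{319715}{293664} \approx 1.0887$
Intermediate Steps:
$k{\left(s \right)} = \frac{1}{2 s}$ ($k{\left(s \right)} = \frac{s}{2 s s} = \frac{s}{2 s^{2}} = s \frac{1}{2 s^{2}} = \frac{1}{2 s}$)
$- \frac{42677}{-41952} + k{\left(D{\left(0 \right)} \right)} = - \frac{42677}{-41952} + \frac{1}{2 \cdot 7} = \left(-42677\right) \left(- \frac{1}{41952}\right) + \frac{1}{2} \cdot \frac{1}{7} = \frac{42677}{41952} + \frac{1}{14} = \frac{319715}{293664}$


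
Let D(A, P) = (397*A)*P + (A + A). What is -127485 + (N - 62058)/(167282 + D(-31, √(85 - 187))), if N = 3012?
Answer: -922391269625025/7235279633 - 121113187*I*√102/7235279633 ≈ -1.2749e+5 - 0.16906*I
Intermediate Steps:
D(A, P) = 2*A + 397*A*P (D(A, P) = 397*A*P + 2*A = 2*A + 397*A*P)
-127485 + (N - 62058)/(167282 + D(-31, √(85 - 187))) = -127485 + (3012 - 62058)/(167282 - 31*(2 + 397*√(85 - 187))) = -127485 - 59046/(167282 - 31*(2 + 397*√(-102))) = -127485 - 59046/(167282 - 31*(2 + 397*(I*√102))) = -127485 - 59046/(167282 - 31*(2 + 397*I*√102)) = -127485 - 59046/(167282 + (-62 - 12307*I*√102)) = -127485 - 59046/(167220 - 12307*I*√102)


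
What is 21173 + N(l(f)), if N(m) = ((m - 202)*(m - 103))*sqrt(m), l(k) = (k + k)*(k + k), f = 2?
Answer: 85901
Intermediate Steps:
l(k) = 4*k**2 (l(k) = (2*k)*(2*k) = 4*k**2)
N(m) = sqrt(m)*(-202 + m)*(-103 + m) (N(m) = ((-202 + m)*(-103 + m))*sqrt(m) = sqrt(m)*(-202 + m)*(-103 + m))
21173 + N(l(f)) = 21173 + sqrt(4*2**2)*(20806 + (4*2**2)**2 - 1220*2**2) = 21173 + sqrt(4*4)*(20806 + (4*4)**2 - 1220*4) = 21173 + sqrt(16)*(20806 + 16**2 - 305*16) = 21173 + 4*(20806 + 256 - 4880) = 21173 + 4*16182 = 21173 + 64728 = 85901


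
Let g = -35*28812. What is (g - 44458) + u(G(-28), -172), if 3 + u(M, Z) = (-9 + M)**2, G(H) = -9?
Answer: -1052557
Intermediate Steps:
g = -1008420
u(M, Z) = -3 + (-9 + M)**2
(g - 44458) + u(G(-28), -172) = (-1008420 - 44458) + (-3 + (-9 - 9)**2) = -1052878 + (-3 + (-18)**2) = -1052878 + (-3 + 324) = -1052878 + 321 = -1052557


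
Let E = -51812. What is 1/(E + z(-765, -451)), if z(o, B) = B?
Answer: -1/52263 ≈ -1.9134e-5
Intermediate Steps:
1/(E + z(-765, -451)) = 1/(-51812 - 451) = 1/(-52263) = -1/52263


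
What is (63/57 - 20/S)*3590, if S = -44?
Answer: 1170340/209 ≈ 5599.7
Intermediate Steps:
(63/57 - 20/S)*3590 = (63/57 - 20/(-44))*3590 = (63*(1/57) - 20*(-1/44))*3590 = (21/19 + 5/11)*3590 = (326/209)*3590 = 1170340/209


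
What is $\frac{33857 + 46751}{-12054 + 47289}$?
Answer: $\frac{80608}{35235} \approx 2.2877$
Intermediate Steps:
$\frac{33857 + 46751}{-12054 + 47289} = \frac{80608}{35235}$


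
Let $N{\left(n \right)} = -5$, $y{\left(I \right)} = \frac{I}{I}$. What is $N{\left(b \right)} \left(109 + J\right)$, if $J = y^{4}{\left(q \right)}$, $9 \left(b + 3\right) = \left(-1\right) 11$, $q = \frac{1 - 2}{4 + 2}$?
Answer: $-550$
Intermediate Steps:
$q = - \frac{1}{6} \approx -0.16667$
$y{\left(I \right)} = 1$
$b = - \frac{38}{9}$ ($b = -3 + \frac{\left(-1\right) 11}{9} = -3 + \frac{1}{9} \left(-11\right) = -3 - \frac{11}{9} = - \frac{38}{9} \approx -4.2222$)
$J = 1$ ($J = 1^{4} = 1$)
$N{\left(b \right)} \left(109 + J\right) = - 5 \left(109 + 1\right) = \left(-5\right) 110 = -550$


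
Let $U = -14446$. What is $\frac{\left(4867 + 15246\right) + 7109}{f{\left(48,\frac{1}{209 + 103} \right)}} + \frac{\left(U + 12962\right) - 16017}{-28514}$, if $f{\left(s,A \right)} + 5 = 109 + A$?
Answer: $\frac{242744819645}{925250786} \approx 262.36$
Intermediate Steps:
$f{\left(s,A \right)} = 104 + A$ ($f{\left(s,A \right)} = -5 + \left(109 + A\right) = 104 + A$)
$\frac{\left(4867 + 15246\right) + 7109}{f{\left(48,\frac{1}{209 + 103} \right)}} + \frac{\left(U + 12962\right) - 16017}{-28514} = \frac{\left(4867 + 15246\right) + 7109}{104 + \frac{1}{209 + 103}} + \frac{\left(-14446 + 12962\right) - 16017}{-28514} = \frac{20113 + 7109}{104 + \frac{1}{312}} + \left(-1484 - 16017\right) \left(- \frac{1}{28514}\right) = \frac{27222}{104 + \frac{1}{312}} - - \frac{17501}{28514} = \frac{27222}{\frac{32449}{312}} + \frac{17501}{28514} = 27222 \cdot \frac{312}{32449} + \frac{17501}{28514} = \frac{8493264}{32449} + \frac{17501}{28514} = \frac{242744819645}{925250786}$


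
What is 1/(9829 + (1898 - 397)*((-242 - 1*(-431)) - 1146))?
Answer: -1/1426628 ≈ -7.0095e-7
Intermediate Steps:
1/(9829 + (1898 - 397)*((-242 - 1*(-431)) - 1146)) = 1/(9829 + 1501*((-242 + 431) - 1146)) = 1/(9829 + 1501*(189 - 1146)) = 1/(9829 + 1501*(-957)) = 1/(9829 - 1436457) = 1/(-1426628) = -1/1426628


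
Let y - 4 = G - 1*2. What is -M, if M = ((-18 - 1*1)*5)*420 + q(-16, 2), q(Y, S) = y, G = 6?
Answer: 39892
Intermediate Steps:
y = 8 (y = 4 + (6 - 1*2) = 4 + (6 - 2) = 4 + 4 = 8)
q(Y, S) = 8
M = -39892 (M = ((-18 - 1*1)*5)*420 + 8 = ((-18 - 1)*5)*420 + 8 = -19*5*420 + 8 = -95*420 + 8 = -39900 + 8 = -39892)
-M = -1*(-39892) = 39892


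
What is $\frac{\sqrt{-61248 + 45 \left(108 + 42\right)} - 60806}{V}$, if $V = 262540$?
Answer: $- \frac{30403}{131270} + \frac{i \sqrt{54498}}{262540} \approx -0.23161 + 0.00088919 i$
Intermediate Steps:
$\frac{\sqrt{-61248 + 45 \left(108 + 42\right)} - 60806}{V} = \frac{\sqrt{-61248 + 45 \left(108 + 42\right)} - 60806}{262540} = \left(\sqrt{-61248 + 45 \cdot 150} - 60806\right) \frac{1}{262540} = \left(\sqrt{-61248 + 6750} - 60806\right) \frac{1}{262540} = \left(\sqrt{-54498} - 60806\right) \frac{1}{262540} = \left(i \sqrt{54498} - 60806\right) \frac{1}{262540} = \left(-60806 + i \sqrt{54498}\right) \frac{1}{262540} = - \frac{30403}{131270} + \frac{i \sqrt{54498}}{262540}$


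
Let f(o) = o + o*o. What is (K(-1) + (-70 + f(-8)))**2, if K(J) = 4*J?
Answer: 324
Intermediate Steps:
f(o) = o + o**2
(K(-1) + (-70 + f(-8)))**2 = (4*(-1) + (-70 - 8*(1 - 8)))**2 = (-4 + (-70 - 8*(-7)))**2 = (-4 + (-70 + 56))**2 = (-4 - 14)**2 = (-18)**2 = 324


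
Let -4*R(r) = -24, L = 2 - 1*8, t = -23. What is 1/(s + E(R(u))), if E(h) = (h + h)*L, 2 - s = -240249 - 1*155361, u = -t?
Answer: 1/395540 ≈ 2.5282e-6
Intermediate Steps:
L = -6 (L = 2 - 8 = -6)
u = 23 (u = -1*(-23) = 23)
s = 395612 (s = 2 - (-240249 - 1*155361) = 2 - (-240249 - 155361) = 2 - 1*(-395610) = 2 + 395610 = 395612)
R(r) = 6 (R(r) = -¼*(-24) = 6)
E(h) = -12*h (E(h) = (h + h)*(-6) = (2*h)*(-6) = -12*h)
1/(s + E(R(u))) = 1/(395612 - 12*6) = 1/(395612 - 72) = 1/395540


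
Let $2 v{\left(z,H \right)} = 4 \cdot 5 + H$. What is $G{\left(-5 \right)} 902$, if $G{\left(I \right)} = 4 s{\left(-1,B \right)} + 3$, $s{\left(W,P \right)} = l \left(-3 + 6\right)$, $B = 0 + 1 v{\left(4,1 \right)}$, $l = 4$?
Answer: $46002$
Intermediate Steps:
$v{\left(z,H \right)} = 10 + \frac{H}{2}$ ($v{\left(z,H \right)} = \frac{4 \cdot 5 + H}{2} = \frac{20 + H}{2} = 10 + \frac{H}{2}$)
$B = \frac{21}{2}$ ($B = 0 + 1 \left(10 + \frac{1}{2} \cdot 1\right) = 0 + 1 \left(10 + \frac{1}{2}\right) = 0 + 1 \cdot \frac{21}{2} = 0 + \frac{21}{2} = \frac{21}{2} \approx 10.5$)
$s{\left(W,P \right)} = 12$ ($s{\left(W,P \right)} = 4 \left(-3 + 6\right) = 4 \cdot 3 = 12$)
$G{\left(I \right)} = 51$ ($G{\left(I \right)} = 4 \cdot 12 + 3 = 48 + 3 = 51$)
$G{\left(-5 \right)} 902 = 51 \cdot 902 = 46002$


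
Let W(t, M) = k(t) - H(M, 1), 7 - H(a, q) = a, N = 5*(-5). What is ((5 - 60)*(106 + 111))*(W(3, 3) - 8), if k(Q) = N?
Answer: 441595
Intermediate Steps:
N = -25
H(a, q) = 7 - a
k(Q) = -25
W(t, M) = -32 + M (W(t, M) = -25 - (7 - M) = -25 + (-7 + M) = -32 + M)
((5 - 60)*(106 + 111))*(W(3, 3) - 8) = ((5 - 60)*(106 + 111))*((-32 + 3) - 8) = (-55*217)*(-29 - 8) = -11935*(-37) = 441595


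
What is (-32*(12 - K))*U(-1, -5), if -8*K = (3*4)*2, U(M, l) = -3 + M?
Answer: 1920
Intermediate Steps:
K = -3 (K = -3*4*2/8 = -3*2/2 = -⅛*24 = -3)
(-32*(12 - K))*U(-1, -5) = (-32*(12 - 1*(-3)))*(-3 - 1) = -32*(12 + 3)*(-4) = -32*15*(-4) = -480*(-4) = 1920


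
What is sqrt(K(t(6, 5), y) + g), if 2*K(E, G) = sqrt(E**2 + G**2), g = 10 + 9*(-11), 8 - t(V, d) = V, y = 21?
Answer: sqrt(-356 + 2*sqrt(445))/2 ≈ 8.8573*I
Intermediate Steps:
t(V, d) = 8 - V
g = -89 (g = 10 - 99 = -89)
K(E, G) = sqrt(E**2 + G**2)/2
sqrt(K(t(6, 5), y) + g) = sqrt(sqrt((8 - 1*6)**2 + 21**2)/2 - 89) = sqrt(sqrt((8 - 6)**2 + 441)/2 - 89) = sqrt(sqrt(2**2 + 441)/2 - 89) = sqrt(sqrt(4 + 441)/2 - 89) = sqrt(sqrt(445)/2 - 89) = sqrt(-89 + sqrt(445)/2)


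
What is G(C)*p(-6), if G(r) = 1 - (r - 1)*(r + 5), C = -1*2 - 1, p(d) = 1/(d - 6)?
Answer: -3/4 ≈ -0.75000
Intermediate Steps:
p(d) = 1/(-6 + d)
C = -3 (C = -2 - 1 = -3)
G(r) = 1 - (-1 + r)*(5 + r)
G(C)*p(-6) = (6 - 1*(-3)**2 - 4*(-3))/(-6 - 6) = (6 - 1*9 + 12)/(-12) = (6 - 9 + 12)*(-1/12) = 9*(-1/12) = -3/4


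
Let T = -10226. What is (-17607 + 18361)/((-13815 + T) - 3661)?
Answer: -377/13851 ≈ -0.027218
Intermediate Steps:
(-17607 + 18361)/((-13815 + T) - 3661) = (-17607 + 18361)/((-13815 - 10226) - 3661) = 754/(-24041 - 3661) = 754/(-27702) = 754*(-1/27702) = -377/13851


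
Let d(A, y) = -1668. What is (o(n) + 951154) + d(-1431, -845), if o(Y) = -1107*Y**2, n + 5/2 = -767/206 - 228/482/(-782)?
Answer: 85405871849473421614/94202417758849 ≈ 9.0662e+5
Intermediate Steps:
n = -60396200/9705793 (n = -5/2 + (-767/206 - 228/482/(-782)) = -5/2 + (-767*1/206 - 228*1/482*(-1/782)) = -5/2 + (-767/206 - 114/241*(-1/782)) = -5/2 + (-767/206 + 57/94231) = -5/2 - 72263435/19411586 = -60396200/9705793 ≈ -6.2227)
(o(n) + 951154) + d(-1431, -845) = (-1107*(-60396200/9705793)**2 + 951154) - 1668 = (-1107*3647700974440000/94202417758849 + 951154) - 1668 = (-4038004978705080000/94202417758849 + 951154) - 1668 = 85563001482295181746/94202417758849 - 1668 = 85405871849473421614/94202417758849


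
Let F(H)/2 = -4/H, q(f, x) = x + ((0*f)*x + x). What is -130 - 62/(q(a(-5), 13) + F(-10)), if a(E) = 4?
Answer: -8865/67 ≈ -132.31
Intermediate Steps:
q(f, x) = 2*x (q(f, x) = x + (0*x + x) = x + (0 + x) = x + x = 2*x)
F(H) = -8/H (F(H) = 2*(-4/H) = -8/H)
-130 - 62/(q(a(-5), 13) + F(-10)) = -130 - 62/(2*13 - 8/(-10)) = -130 - 62/(26 - 8*(-⅒)) = -130 - 62/(26 + ⅘) = -130 - 62/134/5 = -130 - 62*5/134 = -130 - 155/67 = -8865/67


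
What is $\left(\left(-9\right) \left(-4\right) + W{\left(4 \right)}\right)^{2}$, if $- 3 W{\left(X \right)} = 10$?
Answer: $\frac{9604}{9} \approx 1067.1$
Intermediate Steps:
$W{\left(X \right)} = - \frac{10}{3}$ ($W{\left(X \right)} = \left(- \frac{1}{3}\right) 10 = - \frac{10}{3}$)
$\left(\left(-9\right) \left(-4\right) + W{\left(4 \right)}\right)^{2} = \left(\left(-9\right) \left(-4\right) - \frac{10}{3}\right)^{2} = \left(36 - \frac{10}{3}\right)^{2} = \left(\frac{98}{3}\right)^{2} = \frac{9604}{9}$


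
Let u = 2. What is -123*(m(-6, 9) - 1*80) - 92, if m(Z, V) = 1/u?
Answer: 19373/2 ≈ 9686.5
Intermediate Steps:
m(Z, V) = ½ (m(Z, V) = 1/2 = ½)
-123*(m(-6, 9) - 1*80) - 92 = -123*(½ - 1*80) - 92 = -123*(½ - 80) - 92 = -123*(-159/2) - 92 = 19557/2 - 92 = 19373/2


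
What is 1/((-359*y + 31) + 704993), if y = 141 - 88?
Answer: 1/685997 ≈ 1.4577e-6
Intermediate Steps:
y = 53
1/((-359*y + 31) + 704993) = 1/((-359*53 + 31) + 704993) = 1/((-19027 + 31) + 704993) = 1/(-18996 + 704993) = 1/685997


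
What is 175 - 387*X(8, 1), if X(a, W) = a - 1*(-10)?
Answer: -6791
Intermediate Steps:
X(a, W) = 10 + a (X(a, W) = a + 10 = 10 + a)
175 - 387*X(8, 1) = 175 - 387*(10 + 8) = 175 - 387*18 = 175 - 6966 = -6791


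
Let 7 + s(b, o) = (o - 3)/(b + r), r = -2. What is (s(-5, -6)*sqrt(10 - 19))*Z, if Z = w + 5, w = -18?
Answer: 1560*I/7 ≈ 222.86*I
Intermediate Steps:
Z = -13 (Z = -18 + 5 = -13)
s(b, o) = -7 + (-3 + o)/(-2 + b) (s(b, o) = -7 + (o - 3)/(b - 2) = -7 + (-3 + o)/(-2 + b))
(s(-5, -6)*sqrt(10 - 19))*Z = (((11 - 6 - 7*(-5))/(-2 - 5))*sqrt(10 - 19))*(-13) = (((11 - 6 + 35)/(-7))*sqrt(-9))*(-13) = ((-1/7*40)*(3*I))*(-13) = -120*I/7*(-13) = 1560*I/7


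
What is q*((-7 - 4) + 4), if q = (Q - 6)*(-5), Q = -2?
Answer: -280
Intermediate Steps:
q = 40 (q = (-2 - 6)*(-5) = -8*(-5) = 40)
q*((-7 - 4) + 4) = 40*((-7 - 4) + 4) = 40*(-11 + 4) = 40*(-7) = -280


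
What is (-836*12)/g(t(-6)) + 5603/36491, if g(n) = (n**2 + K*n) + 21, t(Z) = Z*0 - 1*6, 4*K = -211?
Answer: -18665897/698943 ≈ -26.706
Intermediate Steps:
K = -211/4 (K = (1/4)*(-211) = -211/4 ≈ -52.750)
t(Z) = -6 (t(Z) = 0 - 6 = -6)
g(n) = 21 + n**2 - 211*n/4 (g(n) = (n**2 - 211*n/4) + 21 = 21 + n**2 - 211*n/4)
(-836*12)/g(t(-6)) + 5603/36491 = (-836*12)/(21 + (-6)**2 - 211/4*(-6)) + 5603/36491 = -10032/(21 + 36 + 633/2) + 5603*(1/36491) = -10032/747/2 + 431/2807 = -10032*2/747 + 431/2807 = -6688/249 + 431/2807 = -18665897/698943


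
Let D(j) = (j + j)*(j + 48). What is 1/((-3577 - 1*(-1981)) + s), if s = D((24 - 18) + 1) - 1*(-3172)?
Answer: 1/2346 ≈ 0.00042626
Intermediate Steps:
D(j) = 2*j*(48 + j) (D(j) = (2*j)*(48 + j) = 2*j*(48 + j))
s = 3942 (s = 2*((24 - 18) + 1)*(48 + ((24 - 18) + 1)) - 1*(-3172) = 2*(6 + 1)*(48 + (6 + 1)) + 3172 = 2*7*(48 + 7) + 3172 = 2*7*55 + 3172 = 770 + 3172 = 3942)
1/((-3577 - 1*(-1981)) + s) = 1/((-3577 - 1*(-1981)) + 3942) = 1/((-3577 + 1981) + 3942) = 1/(-1596 + 3942) = 1/2346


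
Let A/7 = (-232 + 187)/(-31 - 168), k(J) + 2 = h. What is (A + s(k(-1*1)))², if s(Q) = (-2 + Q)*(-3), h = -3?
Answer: 20196036/39601 ≈ 509.99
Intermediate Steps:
k(J) = -5 (k(J) = -2 - 3 = -5)
s(Q) = 6 - 3*Q
A = 315/199 (A = 7*((-232 + 187)/(-31 - 168)) = 7*(-45/(-199)) = 7*(-45*(-1/199)) = 7*(45/199) = 315/199 ≈ 1.5829)
(A + s(k(-1*1)))² = (315/199 + (6 - 3*(-5)))² = (315/199 + (6 + 15))² = (315/199 + 21)² = (4494/199)² = 20196036/39601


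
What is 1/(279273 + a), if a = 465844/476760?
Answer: 119190/33286665331 ≈ 3.5807e-6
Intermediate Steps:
a = 116461/119190 (a = 465844*(1/476760) = 116461/119190 ≈ 0.97710)
1/(279273 + a) = 1/(279273 + 116461/119190) = 1/(33286665331/119190) = 119190/33286665331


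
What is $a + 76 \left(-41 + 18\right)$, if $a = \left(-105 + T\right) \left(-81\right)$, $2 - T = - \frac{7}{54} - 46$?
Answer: $\frac{5717}{2} \approx 2858.5$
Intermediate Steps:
$T = \frac{2599}{54}$ ($T = 2 - \left(- \frac{7}{54} - 46\right) = 2 - - \frac{2491}{54} = 2 + \frac{2491}{54} = \frac{2599}{54} \approx 48.13$)
$a = \frac{9213}{2}$ ($a = \left(-105 + \frac{2599}{54}\right) \left(-81\right) = \left(- \frac{3071}{54}\right) \left(-81\right) = \frac{9213}{2} \approx 4606.5$)
$a + 76 \left(-41 + 18\right) = \frac{9213}{2} + 76 \left(-41 + 18\right) = \frac{9213}{2} + 76 \left(-23\right) = \frac{9213}{2} - 1748 = \frac{5717}{2}$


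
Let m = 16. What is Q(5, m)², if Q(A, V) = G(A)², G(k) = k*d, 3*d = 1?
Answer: 625/81 ≈ 7.7160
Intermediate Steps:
d = ⅓ (d = (⅓)*1 = ⅓ ≈ 0.33333)
G(k) = k/3 (G(k) = k*(⅓) = k/3)
Q(A, V) = A²/9 (Q(A, V) = (A/3)² = A²/9)
Q(5, m)² = ((⅑)*5²)² = ((⅑)*25)² = (25/9)² = 625/81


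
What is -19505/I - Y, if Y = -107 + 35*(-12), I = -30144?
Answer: 15905393/30144 ≈ 527.65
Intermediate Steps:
Y = -527 (Y = -107 - 420 = -527)
-19505/I - Y = -19505/(-30144) - 1*(-527) = -19505*(-1/30144) + 527 = 19505/30144 + 527 = 15905393/30144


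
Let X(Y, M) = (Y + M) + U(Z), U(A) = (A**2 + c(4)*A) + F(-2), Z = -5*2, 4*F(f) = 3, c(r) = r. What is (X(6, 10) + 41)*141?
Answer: 66411/4 ≈ 16603.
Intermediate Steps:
F(f) = 3/4 (F(f) = (1/4)*3 = 3/4)
Z = -10
U(A) = 3/4 + A**2 + 4*A (U(A) = (A**2 + 4*A) + 3/4 = 3/4 + A**2 + 4*A)
X(Y, M) = 243/4 + M + Y (X(Y, M) = (Y + M) + (3/4 + (-10)**2 + 4*(-10)) = (M + Y) + (3/4 + 100 - 40) = (M + Y) + 243/4 = 243/4 + M + Y)
(X(6, 10) + 41)*141 = ((243/4 + 10 + 6) + 41)*141 = (307/4 + 41)*141 = (471/4)*141 = 66411/4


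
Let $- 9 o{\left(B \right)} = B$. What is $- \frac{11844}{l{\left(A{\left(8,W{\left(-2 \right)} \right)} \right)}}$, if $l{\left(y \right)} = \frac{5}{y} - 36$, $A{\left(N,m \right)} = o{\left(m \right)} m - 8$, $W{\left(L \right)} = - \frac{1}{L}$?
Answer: $\frac{13583}{42} \approx 323.4$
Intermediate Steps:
$o{\left(B \right)} = - \frac{B}{9}$
$A{\left(N,m \right)} = -8 - \frac{m^{2}}{9}$ ($A{\left(N,m \right)} = - \frac{m}{9} m - 8 = - \frac{m^{2}}{9} - 8 = -8 - \frac{m^{2}}{9}$)
$l{\left(y \right)} = -36 + \frac{5}{y}$
$- \frac{11844}{l{\left(A{\left(8,W{\left(-2 \right)} \right)} \right)}} = - \frac{11844}{-36 + \frac{5}{-8 - \frac{\left(- \frac{1}{-2}\right)^{2}}{9}}} = - \frac{11844}{-36 + \frac{5}{-8 - \frac{\left(\left(-1\right) \left(- \frac{1}{2}\right)\right)^{2}}{9}}} = - \frac{11844}{-36 + \frac{5}{-8 - \frac{1}{9 \cdot 4}}} = - \frac{11844}{-36 + \frac{5}{-8 - \frac{1}{36}}} = - \frac{11844}{-36 + \frac{5}{- \frac{289}{36}}} = - \frac{11844}{-36 + 5 \left(- \frac{36}{289}\right)} = - \frac{11844}{-36 - \frac{180}{289}} = - \frac{11844}{- \frac{10584}{289}} = \left(-11844\right) \left(- \frac{289}{10584}\right) = \frac{13583}{42}$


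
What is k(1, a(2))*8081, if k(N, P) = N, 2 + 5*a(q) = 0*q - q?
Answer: 8081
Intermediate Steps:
a(q) = -⅖ - q/5 (a(q) = -⅖ + (0*q - q)/5 = -⅖ + (0 - q)/5 = -⅖ + (-q)/5 = -⅖ - q/5)
k(1, a(2))*8081 = 1*8081 = 8081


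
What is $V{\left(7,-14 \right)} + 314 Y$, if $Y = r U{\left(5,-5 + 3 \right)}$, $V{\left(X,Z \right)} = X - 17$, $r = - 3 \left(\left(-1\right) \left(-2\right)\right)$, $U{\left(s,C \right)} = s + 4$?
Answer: $-16966$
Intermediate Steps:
$U{\left(s,C \right)} = 4 + s$
$r = -6$ ($r = \left(-3\right) 2 = -6$)
$V{\left(X,Z \right)} = -17 + X$
$Y = -54$ ($Y = - 6 \left(4 + 5\right) = \left(-6\right) 9 = -54$)
$V{\left(7,-14 \right)} + 314 Y = \left(-17 + 7\right) + 314 \left(-54\right) = -10 - 16956 = -16966$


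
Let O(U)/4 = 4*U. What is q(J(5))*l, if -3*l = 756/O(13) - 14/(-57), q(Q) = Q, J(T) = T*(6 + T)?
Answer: -632555/8892 ≈ -71.138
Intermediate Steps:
O(U) = 16*U (O(U) = 4*(4*U) = 16*U)
l = -11501/8892 (l = -(756/((16*13)) - 14/(-57))/3 = -(756/208 - 14*(-1/57))/3 = -(756*(1/208) + 14/57)/3 = -(189/52 + 14/57)/3 = -⅓*11501/2964 = -11501/8892 ≈ -1.2934)
q(J(5))*l = (5*(6 + 5))*(-11501/8892) = (5*11)*(-11501/8892) = 55*(-11501/8892) = -632555/8892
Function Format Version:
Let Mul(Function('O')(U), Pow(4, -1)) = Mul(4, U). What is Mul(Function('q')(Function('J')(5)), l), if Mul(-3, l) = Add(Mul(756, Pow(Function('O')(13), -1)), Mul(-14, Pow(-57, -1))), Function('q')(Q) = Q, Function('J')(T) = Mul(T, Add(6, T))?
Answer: Rational(-632555, 8892) ≈ -71.138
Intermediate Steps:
Function('O')(U) = Mul(16, U) (Function('O')(U) = Mul(4, Mul(4, U)) = Mul(16, U))
l = Rational(-11501, 8892) (l = Mul(Rational(-1, 3), Add(Mul(756, Pow(Mul(16, 13), -1)), Mul(-14, Pow(-57, -1)))) = Mul(Rational(-1, 3), Add(Mul(756, Pow(208, -1)), Mul(-14, Rational(-1, 57)))) = Mul(Rational(-1, 3), Add(Mul(756, Rational(1, 208)), Rational(14, 57))) = Mul(Rational(-1, 3), Add(Rational(189, 52), Rational(14, 57))) = Mul(Rational(-1, 3), Rational(11501, 2964)) = Rational(-11501, 8892) ≈ -1.2934)
Mul(Function('q')(Function('J')(5)), l) = Mul(Mul(5, Add(6, 5)), Rational(-11501, 8892)) = Mul(Mul(5, 11), Rational(-11501, 8892)) = Mul(55, Rational(-11501, 8892)) = Rational(-632555, 8892)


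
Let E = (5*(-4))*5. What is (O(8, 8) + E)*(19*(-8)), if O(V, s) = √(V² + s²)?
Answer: 15200 - 1216*√2 ≈ 13480.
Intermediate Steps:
E = -100 (E = -20*5 = -100)
(O(8, 8) + E)*(19*(-8)) = (√(8² + 8²) - 100)*(19*(-8)) = (√(64 + 64) - 100)*(-152) = (√128 - 100)*(-152) = (8*√2 - 100)*(-152) = (-100 + 8*√2)*(-152) = 15200 - 1216*√2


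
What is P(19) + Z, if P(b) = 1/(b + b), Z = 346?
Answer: 13149/38 ≈ 346.03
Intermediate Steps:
P(b) = 1/(2*b)
P(19) + Z = (½)/19 + 346 = (½)*(1/19) + 346 = 1/38 + 346 = 13149/38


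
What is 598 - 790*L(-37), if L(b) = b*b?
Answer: -1080912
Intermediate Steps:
L(b) = b²
598 - 790*L(-37) = 598 - 790*(-37)² = 598 - 790*1369 = 598 - 1081510 = -1080912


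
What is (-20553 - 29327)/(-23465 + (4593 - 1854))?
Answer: 580/241 ≈ 2.4066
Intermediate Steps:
(-20553 - 29327)/(-23465 + (4593 - 1854)) = -49880/(-23465 + 2739) = -49880/(-20726) = -49880*(-1/20726) = 580/241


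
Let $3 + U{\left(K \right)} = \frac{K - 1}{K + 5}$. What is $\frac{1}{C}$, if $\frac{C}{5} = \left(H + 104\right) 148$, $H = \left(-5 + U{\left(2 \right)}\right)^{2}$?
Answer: $\frac{49}{6009540} \approx 8.1537 \cdot 10^{-6}$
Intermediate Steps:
$U{\left(K \right)} = -3 + \frac{-1 + K}{5 + K}$ ($U{\left(K \right)} = -3 + \frac{K - 1}{K + 5} = -3 + \frac{-1 + K}{5 + K}$)
$H = \frac{3025}{49}$ ($H = \left(-5 + \frac{2 \left(-8 - 2\right)}{5 + 2}\right)^{2} = \left(-5 + \frac{2 \left(-8 - 2\right)}{7}\right)^{2} = \left(-5 + 2 \cdot \frac{1}{7} \left(-10\right)\right)^{2} = \left(-5 - \frac{20}{7}\right)^{2} = \left(- \frac{55}{7}\right)^{2} = \frac{3025}{49} \approx 61.735$)
$C = \frac{6009540}{49}$ ($C = 5 \left(\frac{3025}{49} + 104\right) 148 = 5 \cdot \frac{8121}{49} \cdot 148 = 5 \cdot \frac{1201908}{49} = \frac{6009540}{49} \approx 1.2264 \cdot 10^{5}$)
$\frac{1}{C} = \frac{1}{\frac{6009540}{49}} = \frac{49}{6009540}$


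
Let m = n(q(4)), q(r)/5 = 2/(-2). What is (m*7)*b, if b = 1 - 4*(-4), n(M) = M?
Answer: -595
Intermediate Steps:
q(r) = -5 (q(r) = 5*(2/(-2)) = 5*(2*(-½)) = 5*(-1) = -5)
m = -5
b = 17 (b = 1 + 16 = 17)
(m*7)*b = -5*7*17 = -35*17 = -595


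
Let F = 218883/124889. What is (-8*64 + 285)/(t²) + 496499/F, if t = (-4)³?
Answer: 253981702064215/896544768 ≈ 2.8329e+5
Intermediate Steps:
F = 218883/124889 (F = 218883*(1/124889) = 218883/124889 ≈ 1.7526)
t = -64
(-8*64 + 285)/(t²) + 496499/F = (-8*64 + 285)/((-64)²) + 496499/(218883/124889) = (-512 + 285)/4096 + 496499*(124889/218883) = -227*1/4096 + 62007263611/218883 = -227/4096 + 62007263611/218883 = 253981702064215/896544768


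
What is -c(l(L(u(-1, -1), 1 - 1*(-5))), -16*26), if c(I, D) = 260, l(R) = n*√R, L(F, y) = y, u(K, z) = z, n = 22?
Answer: -260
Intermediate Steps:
l(R) = 22*√R
-c(l(L(u(-1, -1), 1 - 1*(-5))), -16*26) = -1*260 = -260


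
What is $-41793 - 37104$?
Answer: $-78897$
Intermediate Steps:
$-41793 - 37104 = -78897$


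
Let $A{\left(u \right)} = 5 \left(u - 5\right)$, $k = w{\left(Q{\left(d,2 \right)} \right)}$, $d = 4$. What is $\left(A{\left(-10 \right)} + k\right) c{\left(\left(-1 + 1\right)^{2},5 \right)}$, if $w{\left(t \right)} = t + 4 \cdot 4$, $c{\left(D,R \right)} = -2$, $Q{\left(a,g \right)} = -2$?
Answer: $122$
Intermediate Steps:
$w{\left(t \right)} = 16 + t$ ($w{\left(t \right)} = t + 16 = 16 + t$)
$k = 14$ ($k = 16 - 2 = 14$)
$A{\left(u \right)} = -25 + 5 u$ ($A{\left(u \right)} = 5 \left(-5 + u\right) = -25 + 5 u$)
$\left(A{\left(-10 \right)} + k\right) c{\left(\left(-1 + 1\right)^{2},5 \right)} = \left(\left(-25 + 5 \left(-10\right)\right) + 14\right) \left(-2\right) = \left(\left(-25 - 50\right) + 14\right) \left(-2\right) = \left(-75 + 14\right) \left(-2\right) = \left(-61\right) \left(-2\right) = 122$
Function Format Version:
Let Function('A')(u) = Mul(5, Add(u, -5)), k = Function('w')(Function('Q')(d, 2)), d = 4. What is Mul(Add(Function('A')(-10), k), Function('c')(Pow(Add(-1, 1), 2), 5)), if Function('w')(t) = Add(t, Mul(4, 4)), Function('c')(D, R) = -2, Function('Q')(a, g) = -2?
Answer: 122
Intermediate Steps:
Function('w')(t) = Add(16, t) (Function('w')(t) = Add(t, 16) = Add(16, t))
k = 14 (k = Add(16, -2) = 14)
Function('A')(u) = Add(-25, Mul(5, u)) (Function('A')(u) = Mul(5, Add(-5, u)) = Add(-25, Mul(5, u)))
Mul(Add(Function('A')(-10), k), Function('c')(Pow(Add(-1, 1), 2), 5)) = Mul(Add(Add(-25, Mul(5, -10)), 14), -2) = Mul(Add(Add(-25, -50), 14), -2) = Mul(Add(-75, 14), -2) = Mul(-61, -2) = 122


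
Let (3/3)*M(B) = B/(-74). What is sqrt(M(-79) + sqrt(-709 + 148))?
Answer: sqrt(5846 + 5476*I*sqrt(561))/74 ≈ 3.5197 + 3.3647*I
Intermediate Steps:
M(B) = -B/74 (M(B) = B/(-74) = B*(-1/74) = -B/74)
sqrt(M(-79) + sqrt(-709 + 148)) = sqrt(-1/74*(-79) + sqrt(-709 + 148)) = sqrt(79/74 + sqrt(-561)) = sqrt(79/74 + I*sqrt(561))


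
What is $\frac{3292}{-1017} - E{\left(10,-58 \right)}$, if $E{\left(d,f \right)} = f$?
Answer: $\frac{55694}{1017} \approx 54.763$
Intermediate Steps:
$\frac{3292}{-1017} - E{\left(10,-58 \right)} = \frac{3292}{-1017} - -58 = 3292 \left(- \frac{1}{1017}\right) + 58 = - \frac{3292}{1017} + 58 = \frac{55694}{1017}$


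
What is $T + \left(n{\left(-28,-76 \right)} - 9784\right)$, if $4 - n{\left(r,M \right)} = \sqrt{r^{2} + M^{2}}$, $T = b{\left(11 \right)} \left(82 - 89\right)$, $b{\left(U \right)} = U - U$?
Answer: $-9780 - 4 \sqrt{410} \approx -9861.0$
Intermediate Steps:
$b{\left(U \right)} = 0$
$T = 0$ ($T = 0 \left(82 - 89\right) = 0 \left(-7\right) = 0$)
$n{\left(r,M \right)} = 4 - \sqrt{M^{2} + r^{2}}$ ($n{\left(r,M \right)} = 4 - \sqrt{r^{2} + M^{2}} = 4 - \sqrt{M^{2} + r^{2}}$)
$T + \left(n{\left(-28,-76 \right)} - 9784\right) = 0 - \left(9780 + \sqrt{\left(-76\right)^{2} + \left(-28\right)^{2}}\right) = 0 - \left(9780 + \sqrt{5776 + 784}\right) = 0 - \left(9780 + \sqrt{6560}\right) = 0 - \left(9780 + 4 \sqrt{410}\right) = -9780 - 4 \sqrt{410}$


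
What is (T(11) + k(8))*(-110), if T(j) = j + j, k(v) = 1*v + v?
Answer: -4180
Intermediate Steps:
k(v) = 2*v (k(v) = v + v = 2*v)
T(j) = 2*j
(T(11) + k(8))*(-110) = (2*11 + 2*8)*(-110) = (22 + 16)*(-110) = 38*(-110) = -4180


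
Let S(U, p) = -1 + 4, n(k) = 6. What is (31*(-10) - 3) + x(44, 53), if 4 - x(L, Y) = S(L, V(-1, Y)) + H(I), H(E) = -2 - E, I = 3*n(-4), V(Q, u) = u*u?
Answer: -292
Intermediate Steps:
V(Q, u) = u**2
S(U, p) = 3
I = 18 (I = 3*6 = 18)
x(L, Y) = 21 (x(L, Y) = 4 - (3 + (-2 - 1*18)) = 4 - (3 + (-2 - 18)) = 4 - (3 - 20) = 4 - 1*(-17) = 4 + 17 = 21)
(31*(-10) - 3) + x(44, 53) = (31*(-10) - 3) + 21 = (-310 - 3) + 21 = -313 + 21 = -292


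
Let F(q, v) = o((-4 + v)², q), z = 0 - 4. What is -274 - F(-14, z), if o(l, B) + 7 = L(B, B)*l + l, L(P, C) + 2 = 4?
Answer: -459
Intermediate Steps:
z = -4
L(P, C) = 2 (L(P, C) = -2 + 4 = 2)
o(l, B) = -7 + 3*l (o(l, B) = -7 + (2*l + l) = -7 + 3*l)
F(q, v) = -7 + 3*(-4 + v)²
-274 - F(-14, z) = -274 - (-7 + 3*(-4 - 4)²) = -274 - (-7 + 3*(-8)²) = -274 - (-7 + 3*64) = -274 - (-7 + 192) = -274 - 1*185 = -274 - 185 = -459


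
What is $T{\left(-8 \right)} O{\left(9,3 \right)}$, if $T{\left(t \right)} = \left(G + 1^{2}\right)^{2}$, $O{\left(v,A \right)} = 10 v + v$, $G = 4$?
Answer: $2475$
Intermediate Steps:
$O{\left(v,A \right)} = 11 v$
$T{\left(t \right)} = 25$ ($T{\left(t \right)} = \left(4 + 1^{2}\right)^{2} = \left(4 + 1\right)^{2} = 5^{2} = 25$)
$T{\left(-8 \right)} O{\left(9,3 \right)} = 25 \cdot 11 \cdot 9 = 25 \cdot 99 = 2475$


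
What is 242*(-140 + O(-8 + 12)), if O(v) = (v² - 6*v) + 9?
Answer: -33638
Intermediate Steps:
O(v) = 9 + v² - 6*v
242*(-140 + O(-8 + 12)) = 242*(-140 + (9 + (-8 + 12)² - 6*(-8 + 12))) = 242*(-140 + (9 + 4² - 6*4)) = 242*(-140 + (9 + 16 - 24)) = 242*(-140 + 1) = 242*(-139) = -33638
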